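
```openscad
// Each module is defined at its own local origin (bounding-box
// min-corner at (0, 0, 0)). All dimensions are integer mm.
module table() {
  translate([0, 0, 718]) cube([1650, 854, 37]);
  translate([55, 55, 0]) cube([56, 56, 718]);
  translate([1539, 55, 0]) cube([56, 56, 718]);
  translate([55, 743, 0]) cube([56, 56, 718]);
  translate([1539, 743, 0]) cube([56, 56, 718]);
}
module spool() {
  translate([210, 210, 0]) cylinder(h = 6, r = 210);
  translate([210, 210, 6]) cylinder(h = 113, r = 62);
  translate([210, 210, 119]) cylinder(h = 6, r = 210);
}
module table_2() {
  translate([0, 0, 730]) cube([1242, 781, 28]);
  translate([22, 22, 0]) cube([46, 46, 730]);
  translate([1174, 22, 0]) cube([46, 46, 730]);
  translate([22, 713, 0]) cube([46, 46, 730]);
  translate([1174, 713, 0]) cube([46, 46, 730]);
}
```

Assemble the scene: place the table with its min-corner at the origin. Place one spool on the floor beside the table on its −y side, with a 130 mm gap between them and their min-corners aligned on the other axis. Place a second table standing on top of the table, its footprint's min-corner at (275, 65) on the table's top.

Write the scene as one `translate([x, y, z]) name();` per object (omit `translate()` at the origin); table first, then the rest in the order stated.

table();
translate([0, -550, 0]) spool();
translate([275, 65, 755]) table_2();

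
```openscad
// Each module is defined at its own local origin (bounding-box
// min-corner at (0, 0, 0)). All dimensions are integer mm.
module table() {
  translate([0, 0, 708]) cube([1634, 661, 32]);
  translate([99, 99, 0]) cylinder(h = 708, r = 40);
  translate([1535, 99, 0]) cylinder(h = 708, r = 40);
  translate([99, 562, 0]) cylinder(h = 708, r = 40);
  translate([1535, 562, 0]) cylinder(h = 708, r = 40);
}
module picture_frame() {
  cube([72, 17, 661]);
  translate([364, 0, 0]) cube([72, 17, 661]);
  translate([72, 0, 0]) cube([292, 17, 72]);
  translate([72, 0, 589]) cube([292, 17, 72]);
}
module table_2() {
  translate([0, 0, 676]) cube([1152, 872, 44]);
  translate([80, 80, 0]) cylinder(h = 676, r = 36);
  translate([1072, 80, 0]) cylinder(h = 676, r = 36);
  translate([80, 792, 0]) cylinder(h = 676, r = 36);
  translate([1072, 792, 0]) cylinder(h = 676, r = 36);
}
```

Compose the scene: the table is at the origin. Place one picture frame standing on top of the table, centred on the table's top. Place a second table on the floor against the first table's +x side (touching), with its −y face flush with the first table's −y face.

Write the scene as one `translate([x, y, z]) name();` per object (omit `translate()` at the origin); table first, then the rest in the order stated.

table();
translate([599, 322, 740]) picture_frame();
translate([1634, 0, 0]) table_2();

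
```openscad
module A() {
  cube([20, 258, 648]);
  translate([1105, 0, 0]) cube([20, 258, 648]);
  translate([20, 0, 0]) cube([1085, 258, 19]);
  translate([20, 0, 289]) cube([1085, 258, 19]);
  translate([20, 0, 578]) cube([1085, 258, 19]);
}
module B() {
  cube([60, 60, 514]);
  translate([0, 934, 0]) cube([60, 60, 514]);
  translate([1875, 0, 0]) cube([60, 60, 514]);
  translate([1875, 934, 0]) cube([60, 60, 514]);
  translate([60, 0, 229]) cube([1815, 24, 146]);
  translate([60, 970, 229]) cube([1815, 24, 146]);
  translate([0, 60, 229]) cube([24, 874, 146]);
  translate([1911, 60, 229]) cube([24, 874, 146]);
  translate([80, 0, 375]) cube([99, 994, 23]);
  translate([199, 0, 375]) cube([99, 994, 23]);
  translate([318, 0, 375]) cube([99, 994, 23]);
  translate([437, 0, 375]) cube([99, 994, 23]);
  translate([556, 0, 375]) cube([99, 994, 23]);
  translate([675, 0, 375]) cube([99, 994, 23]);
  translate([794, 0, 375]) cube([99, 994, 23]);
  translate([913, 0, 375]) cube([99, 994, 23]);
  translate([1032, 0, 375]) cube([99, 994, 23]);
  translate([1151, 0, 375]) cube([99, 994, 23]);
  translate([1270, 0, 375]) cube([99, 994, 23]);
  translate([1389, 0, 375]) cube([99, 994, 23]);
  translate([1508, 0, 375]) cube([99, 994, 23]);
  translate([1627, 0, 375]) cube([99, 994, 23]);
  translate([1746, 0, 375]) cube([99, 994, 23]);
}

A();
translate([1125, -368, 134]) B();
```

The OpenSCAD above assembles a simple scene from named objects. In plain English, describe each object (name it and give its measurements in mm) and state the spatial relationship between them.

A is an open bookshelf. Two side panels, each 20 mm thick, 258 mm deep and 648 mm tall, stand 1125 mm apart (outside-to-outside). Between them sit 3 shelves, each 19 mm thick and 258 mm deep, spanning the full gap between the sides. The bottom shelf rests on the floor (its underside at z = 0) and the clear gap between one shelf's top and the next shelf's underside is 270 mm.

B is a bed frame 1935 mm long (x) by 994 mm wide (y). Four 60×60 mm corner posts, 514 mm tall, at the corners of the footprint. Four rails of 24 mm thickness and 146 mm height run between adjacent posts with their undersides at z = 229 mm, their outer faces flush with the outside of the frame (the two x-running rails run between the posts' inner faces; the two y-running rails run between the posts' inner faces). 15 slats, each 99 mm wide (x) and 23 mm thick, lie across the top of the two x-running rails, running the full 994 mm width of the frame in y; the slats are evenly spaced along x between the inner faces of the end posts with equal gaps (rounded down to the nearest mm) at the −x end and between each pair — any rounding remainder accumulates at the +x end.

The bed frame is beside the bookshelf with their tops flush at z = 648.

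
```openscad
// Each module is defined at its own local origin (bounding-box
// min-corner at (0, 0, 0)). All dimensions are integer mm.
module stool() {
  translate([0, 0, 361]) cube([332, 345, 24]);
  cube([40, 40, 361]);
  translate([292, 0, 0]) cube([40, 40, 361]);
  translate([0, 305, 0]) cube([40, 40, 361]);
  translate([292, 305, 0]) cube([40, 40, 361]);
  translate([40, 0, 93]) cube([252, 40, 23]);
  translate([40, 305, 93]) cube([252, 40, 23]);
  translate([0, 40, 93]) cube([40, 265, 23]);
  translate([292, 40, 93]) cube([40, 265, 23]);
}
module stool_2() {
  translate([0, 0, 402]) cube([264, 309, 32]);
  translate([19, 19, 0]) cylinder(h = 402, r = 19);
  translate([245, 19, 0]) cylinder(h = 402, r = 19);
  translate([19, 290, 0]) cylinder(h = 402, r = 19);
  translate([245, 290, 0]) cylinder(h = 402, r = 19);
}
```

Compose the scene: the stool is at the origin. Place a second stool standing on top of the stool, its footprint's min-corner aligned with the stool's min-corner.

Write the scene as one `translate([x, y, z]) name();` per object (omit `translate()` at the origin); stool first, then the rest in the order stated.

stool();
translate([0, 0, 385]) stool_2();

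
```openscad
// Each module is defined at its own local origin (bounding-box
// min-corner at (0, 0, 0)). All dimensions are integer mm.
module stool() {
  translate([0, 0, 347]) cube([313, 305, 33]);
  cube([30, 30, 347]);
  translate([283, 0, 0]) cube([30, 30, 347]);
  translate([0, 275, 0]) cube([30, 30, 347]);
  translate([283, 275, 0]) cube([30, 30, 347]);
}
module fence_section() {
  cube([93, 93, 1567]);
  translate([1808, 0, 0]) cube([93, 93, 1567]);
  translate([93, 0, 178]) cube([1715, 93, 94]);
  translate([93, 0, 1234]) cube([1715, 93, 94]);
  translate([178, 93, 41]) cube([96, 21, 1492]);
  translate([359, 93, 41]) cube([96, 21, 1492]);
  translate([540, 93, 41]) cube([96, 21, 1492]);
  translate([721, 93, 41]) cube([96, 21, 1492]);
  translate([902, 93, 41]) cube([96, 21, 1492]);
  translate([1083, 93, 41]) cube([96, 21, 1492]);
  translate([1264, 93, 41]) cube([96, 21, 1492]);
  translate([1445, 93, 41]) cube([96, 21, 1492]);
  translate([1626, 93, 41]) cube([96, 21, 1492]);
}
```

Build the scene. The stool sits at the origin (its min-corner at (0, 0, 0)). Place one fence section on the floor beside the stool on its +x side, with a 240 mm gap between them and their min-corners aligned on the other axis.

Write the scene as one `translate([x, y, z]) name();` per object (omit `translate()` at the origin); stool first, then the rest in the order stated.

stool();
translate([553, 0, 0]) fence_section();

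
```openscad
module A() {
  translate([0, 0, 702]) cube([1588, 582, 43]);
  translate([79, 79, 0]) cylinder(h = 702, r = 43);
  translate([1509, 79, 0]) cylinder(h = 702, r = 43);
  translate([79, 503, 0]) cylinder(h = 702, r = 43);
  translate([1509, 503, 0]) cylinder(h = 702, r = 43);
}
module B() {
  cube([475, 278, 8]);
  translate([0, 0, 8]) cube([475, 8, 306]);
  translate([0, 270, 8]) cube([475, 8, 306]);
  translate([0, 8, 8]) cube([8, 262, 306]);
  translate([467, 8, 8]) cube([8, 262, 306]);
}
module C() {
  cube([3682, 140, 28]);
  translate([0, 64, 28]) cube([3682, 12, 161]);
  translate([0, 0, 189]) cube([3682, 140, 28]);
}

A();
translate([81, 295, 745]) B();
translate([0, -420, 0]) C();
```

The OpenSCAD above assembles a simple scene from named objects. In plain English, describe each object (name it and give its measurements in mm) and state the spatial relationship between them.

A is a table with a 1588×582 mm rectangular top, 43 mm thick, top surface at z = 745 mm, supported by four round legs of 86 mm diameter, each leg's bounding box inset 36 mm from the nearest pair of top edges, running from the floor.

B is an open storage box with external size 475×278×314 mm and wall thickness 8 mm (the base is also 8 mm thick). The base covers the whole footprint; the four walls stand on the base, with the y-facing walls full-width and the x-facing walls fitting between their inner faces.

C is an I-beam lying along x, 3682 mm long. Overall section height 217 mm. Two flanges 140 mm wide (y) and 28 mm thick, one on the floor and one at the top; a web 12 mm thick runs between them, centred on the flange width.

The open box is on top of the table. The I-beam is on the floor beside the table on its −y side.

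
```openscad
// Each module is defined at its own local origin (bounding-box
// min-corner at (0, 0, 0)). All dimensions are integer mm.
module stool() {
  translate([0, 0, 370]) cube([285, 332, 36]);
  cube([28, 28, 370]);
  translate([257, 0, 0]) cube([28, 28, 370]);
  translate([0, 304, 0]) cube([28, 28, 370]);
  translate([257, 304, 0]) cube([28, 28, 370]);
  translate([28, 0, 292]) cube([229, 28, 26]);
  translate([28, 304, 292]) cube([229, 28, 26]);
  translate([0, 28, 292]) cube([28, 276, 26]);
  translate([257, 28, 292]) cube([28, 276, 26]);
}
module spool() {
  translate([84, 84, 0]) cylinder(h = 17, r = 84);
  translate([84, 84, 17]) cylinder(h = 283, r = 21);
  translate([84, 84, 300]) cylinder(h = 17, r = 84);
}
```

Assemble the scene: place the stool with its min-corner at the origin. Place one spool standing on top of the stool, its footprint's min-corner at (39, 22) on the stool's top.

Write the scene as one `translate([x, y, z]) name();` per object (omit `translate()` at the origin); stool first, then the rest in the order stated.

stool();
translate([39, 22, 406]) spool();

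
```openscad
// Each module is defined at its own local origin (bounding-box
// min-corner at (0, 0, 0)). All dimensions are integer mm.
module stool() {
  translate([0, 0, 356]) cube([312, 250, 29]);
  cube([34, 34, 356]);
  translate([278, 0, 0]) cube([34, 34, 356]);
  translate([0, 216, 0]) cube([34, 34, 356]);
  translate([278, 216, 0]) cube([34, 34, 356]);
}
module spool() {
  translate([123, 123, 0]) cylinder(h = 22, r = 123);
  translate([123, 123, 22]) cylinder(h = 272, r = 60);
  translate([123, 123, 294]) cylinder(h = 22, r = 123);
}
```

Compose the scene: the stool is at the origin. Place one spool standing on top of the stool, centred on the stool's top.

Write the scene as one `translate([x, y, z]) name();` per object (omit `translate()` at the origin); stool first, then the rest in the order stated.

stool();
translate([33, 2, 385]) spool();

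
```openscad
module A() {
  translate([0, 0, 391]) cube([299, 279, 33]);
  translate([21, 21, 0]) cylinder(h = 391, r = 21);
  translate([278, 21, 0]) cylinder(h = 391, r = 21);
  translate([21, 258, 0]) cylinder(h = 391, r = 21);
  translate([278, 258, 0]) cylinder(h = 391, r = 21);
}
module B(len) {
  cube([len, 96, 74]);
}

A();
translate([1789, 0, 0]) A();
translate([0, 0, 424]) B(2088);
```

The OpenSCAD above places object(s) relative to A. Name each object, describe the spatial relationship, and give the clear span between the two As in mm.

Second stool starts at x = 1789; first ends at x = 299; clear span = 1789 − 299 = 1490 mm.

A is a stool. B is a beam. A beam spans the tops of two stools. The clear span between the two stools is 1490 mm.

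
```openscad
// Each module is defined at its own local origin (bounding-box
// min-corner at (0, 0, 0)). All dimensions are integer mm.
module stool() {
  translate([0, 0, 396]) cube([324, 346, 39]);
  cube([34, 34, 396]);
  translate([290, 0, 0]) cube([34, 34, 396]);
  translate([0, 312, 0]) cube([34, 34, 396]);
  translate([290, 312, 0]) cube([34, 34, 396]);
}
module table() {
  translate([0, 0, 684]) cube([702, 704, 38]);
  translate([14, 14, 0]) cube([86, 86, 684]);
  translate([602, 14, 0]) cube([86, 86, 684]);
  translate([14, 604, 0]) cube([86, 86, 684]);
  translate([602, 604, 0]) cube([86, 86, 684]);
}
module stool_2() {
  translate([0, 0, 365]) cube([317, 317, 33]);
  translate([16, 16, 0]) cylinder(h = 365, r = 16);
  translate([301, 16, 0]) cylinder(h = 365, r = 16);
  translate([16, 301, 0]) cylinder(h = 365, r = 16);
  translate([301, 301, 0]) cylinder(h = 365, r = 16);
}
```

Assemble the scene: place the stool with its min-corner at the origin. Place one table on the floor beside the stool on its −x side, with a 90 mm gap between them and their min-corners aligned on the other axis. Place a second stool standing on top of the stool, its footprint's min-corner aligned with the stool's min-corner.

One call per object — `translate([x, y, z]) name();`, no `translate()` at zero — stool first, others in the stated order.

stool();
translate([-792, 0, 0]) table();
translate([0, 0, 435]) stool_2();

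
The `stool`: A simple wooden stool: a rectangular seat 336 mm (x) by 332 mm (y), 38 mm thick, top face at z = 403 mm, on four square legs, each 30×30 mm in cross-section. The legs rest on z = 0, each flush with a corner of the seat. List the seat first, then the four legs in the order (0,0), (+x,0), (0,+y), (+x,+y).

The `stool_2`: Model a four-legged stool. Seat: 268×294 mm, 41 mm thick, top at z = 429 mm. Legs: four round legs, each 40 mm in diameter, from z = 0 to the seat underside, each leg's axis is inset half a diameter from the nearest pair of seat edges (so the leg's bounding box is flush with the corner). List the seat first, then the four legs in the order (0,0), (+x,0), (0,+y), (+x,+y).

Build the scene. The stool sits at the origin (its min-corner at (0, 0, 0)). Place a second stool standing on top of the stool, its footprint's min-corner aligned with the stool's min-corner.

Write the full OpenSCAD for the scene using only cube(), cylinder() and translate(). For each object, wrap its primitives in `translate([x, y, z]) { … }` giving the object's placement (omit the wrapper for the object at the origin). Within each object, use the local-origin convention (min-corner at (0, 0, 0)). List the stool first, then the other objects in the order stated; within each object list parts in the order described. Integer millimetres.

translate([0, 0, 365]) cube([336, 332, 38]);
cube([30, 30, 365]);
translate([306, 0, 0]) cube([30, 30, 365]);
translate([0, 302, 0]) cube([30, 30, 365]);
translate([306, 302, 0]) cube([30, 30, 365]);
translate([0, 0, 403]) {
  translate([0, 0, 388]) cube([268, 294, 41]);
  translate([20, 20, 0]) cylinder(h = 388, r = 20);
  translate([248, 20, 0]) cylinder(h = 388, r = 20);
  translate([20, 274, 0]) cylinder(h = 388, r = 20);
  translate([248, 274, 0]) cylinder(h = 388, r = 20);
}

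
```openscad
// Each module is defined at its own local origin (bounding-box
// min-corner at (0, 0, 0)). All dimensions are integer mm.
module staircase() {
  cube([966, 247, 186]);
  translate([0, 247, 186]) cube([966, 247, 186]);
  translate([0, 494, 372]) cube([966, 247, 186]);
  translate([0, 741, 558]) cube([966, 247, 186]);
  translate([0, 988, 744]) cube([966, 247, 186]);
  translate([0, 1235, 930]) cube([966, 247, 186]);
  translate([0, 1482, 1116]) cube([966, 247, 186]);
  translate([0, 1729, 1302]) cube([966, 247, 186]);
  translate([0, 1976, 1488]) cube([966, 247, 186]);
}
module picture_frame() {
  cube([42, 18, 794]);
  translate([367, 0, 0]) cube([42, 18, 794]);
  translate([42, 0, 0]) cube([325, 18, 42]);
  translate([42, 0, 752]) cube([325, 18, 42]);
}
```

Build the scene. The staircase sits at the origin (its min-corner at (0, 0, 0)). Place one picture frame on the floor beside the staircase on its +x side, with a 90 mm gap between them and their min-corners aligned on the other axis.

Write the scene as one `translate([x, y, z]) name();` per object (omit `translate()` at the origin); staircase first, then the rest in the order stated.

staircase();
translate([1056, 0, 0]) picture_frame();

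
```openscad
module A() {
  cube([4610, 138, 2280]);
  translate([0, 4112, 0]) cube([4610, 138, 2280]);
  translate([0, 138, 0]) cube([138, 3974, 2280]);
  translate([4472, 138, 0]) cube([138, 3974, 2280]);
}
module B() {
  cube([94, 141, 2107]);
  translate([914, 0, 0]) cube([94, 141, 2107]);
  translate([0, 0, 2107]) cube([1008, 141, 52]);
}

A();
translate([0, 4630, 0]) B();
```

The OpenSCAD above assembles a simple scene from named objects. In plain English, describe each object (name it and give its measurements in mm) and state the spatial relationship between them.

A is a box-shaped house frame (walls only): outside footprint 4610×4250 mm, wall height 2280 mm, wall thickness 138 mm. The two y-facing walls run the full x-width; the two x-facing walls fit between the inner faces of the y-facing walls.

B is a rectangular door frame: two vertical jambs of 94×141 mm section, 2107 mm tall, with a clear opening 820 mm wide between their inner faces. A header 52 mm tall and 141 mm deep lies on top of the jambs and spans the full outside width.

The door frame is on the floor beside the house frame on its +y side.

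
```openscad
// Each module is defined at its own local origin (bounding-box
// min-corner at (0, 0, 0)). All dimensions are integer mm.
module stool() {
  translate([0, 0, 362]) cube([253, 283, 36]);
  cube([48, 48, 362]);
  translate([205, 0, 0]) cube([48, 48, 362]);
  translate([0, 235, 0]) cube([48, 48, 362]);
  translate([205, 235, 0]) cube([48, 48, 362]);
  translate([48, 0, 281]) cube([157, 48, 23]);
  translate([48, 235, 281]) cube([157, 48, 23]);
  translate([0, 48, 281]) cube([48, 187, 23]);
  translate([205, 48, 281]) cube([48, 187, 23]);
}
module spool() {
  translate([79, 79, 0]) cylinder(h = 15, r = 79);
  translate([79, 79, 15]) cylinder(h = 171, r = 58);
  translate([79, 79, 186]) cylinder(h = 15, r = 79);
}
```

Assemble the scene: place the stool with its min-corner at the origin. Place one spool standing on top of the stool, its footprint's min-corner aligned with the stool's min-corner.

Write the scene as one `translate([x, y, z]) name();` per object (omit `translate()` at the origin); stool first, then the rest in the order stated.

stool();
translate([0, 0, 398]) spool();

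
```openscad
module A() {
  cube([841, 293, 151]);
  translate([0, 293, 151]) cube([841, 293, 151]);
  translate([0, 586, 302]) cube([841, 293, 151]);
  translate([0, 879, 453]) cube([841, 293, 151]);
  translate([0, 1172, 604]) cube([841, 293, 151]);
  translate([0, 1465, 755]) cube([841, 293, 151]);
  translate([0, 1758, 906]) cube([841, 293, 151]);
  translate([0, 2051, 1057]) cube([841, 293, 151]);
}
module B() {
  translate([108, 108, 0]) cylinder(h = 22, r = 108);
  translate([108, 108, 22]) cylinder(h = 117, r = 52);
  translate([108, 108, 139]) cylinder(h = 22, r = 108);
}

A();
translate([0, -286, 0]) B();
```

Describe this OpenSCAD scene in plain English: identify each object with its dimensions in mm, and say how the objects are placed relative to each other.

A is a straight staircase of 8 solid steps. Each step is 841 mm wide (x), 293 mm deep (y, the going) and 151 mm tall (the rise). The first step rests on the floor; each subsequent step sits one going further in +y and one rise higher in +z, directly behind and above the previous step with no overlap.

B is a spool: two coaxial disc flanges of radius 108 mm and thickness 22 mm, joined by a core cylinder of radius 52 mm and height 117 mm. The lower flange rests on z = 0 and the three cylinders share a vertical axis.

The spool is on the floor beside the staircase on its −y side.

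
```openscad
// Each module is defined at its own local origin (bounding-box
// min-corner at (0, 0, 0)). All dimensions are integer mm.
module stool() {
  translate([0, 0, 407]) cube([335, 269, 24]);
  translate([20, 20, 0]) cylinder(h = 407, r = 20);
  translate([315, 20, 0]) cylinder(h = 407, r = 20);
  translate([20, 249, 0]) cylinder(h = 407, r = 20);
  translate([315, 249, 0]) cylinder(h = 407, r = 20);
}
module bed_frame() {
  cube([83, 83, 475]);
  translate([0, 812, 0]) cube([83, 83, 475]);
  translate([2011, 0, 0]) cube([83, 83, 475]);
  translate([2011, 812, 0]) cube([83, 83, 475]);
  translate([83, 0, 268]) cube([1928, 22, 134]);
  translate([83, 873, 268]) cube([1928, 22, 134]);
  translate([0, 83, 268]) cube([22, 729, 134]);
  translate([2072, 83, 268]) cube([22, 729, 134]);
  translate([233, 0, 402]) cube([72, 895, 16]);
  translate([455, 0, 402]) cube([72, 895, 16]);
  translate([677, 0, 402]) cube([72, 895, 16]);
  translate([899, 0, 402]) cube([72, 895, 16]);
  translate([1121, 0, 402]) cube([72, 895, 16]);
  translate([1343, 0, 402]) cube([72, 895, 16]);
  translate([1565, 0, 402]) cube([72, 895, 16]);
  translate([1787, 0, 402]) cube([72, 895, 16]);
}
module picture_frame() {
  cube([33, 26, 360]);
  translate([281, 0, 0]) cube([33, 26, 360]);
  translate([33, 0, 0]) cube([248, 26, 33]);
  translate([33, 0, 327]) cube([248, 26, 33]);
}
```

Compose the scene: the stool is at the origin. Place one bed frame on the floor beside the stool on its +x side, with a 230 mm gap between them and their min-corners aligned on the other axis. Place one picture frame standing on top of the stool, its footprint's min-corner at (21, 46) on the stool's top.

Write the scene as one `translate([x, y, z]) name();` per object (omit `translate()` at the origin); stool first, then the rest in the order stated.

stool();
translate([565, 0, 0]) bed_frame();
translate([21, 46, 431]) picture_frame();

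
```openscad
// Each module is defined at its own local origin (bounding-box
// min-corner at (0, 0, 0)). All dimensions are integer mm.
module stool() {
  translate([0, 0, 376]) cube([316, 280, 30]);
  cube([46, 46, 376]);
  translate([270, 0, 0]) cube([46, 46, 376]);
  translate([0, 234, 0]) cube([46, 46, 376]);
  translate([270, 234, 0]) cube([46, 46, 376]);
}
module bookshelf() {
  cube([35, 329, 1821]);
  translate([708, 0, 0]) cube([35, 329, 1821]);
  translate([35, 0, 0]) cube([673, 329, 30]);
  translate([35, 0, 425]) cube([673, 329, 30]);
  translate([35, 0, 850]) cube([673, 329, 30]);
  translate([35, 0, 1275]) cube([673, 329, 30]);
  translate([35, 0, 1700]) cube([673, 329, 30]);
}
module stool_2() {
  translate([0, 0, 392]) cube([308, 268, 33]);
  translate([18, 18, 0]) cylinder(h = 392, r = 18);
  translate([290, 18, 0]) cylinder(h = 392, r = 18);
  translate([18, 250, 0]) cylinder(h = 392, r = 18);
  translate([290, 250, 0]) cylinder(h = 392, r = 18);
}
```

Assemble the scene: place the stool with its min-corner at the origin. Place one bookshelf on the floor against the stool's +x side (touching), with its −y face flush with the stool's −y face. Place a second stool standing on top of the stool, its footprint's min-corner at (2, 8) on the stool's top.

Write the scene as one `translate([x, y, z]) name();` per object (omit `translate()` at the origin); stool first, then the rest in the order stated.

stool();
translate([316, 0, 0]) bookshelf();
translate([2, 8, 406]) stool_2();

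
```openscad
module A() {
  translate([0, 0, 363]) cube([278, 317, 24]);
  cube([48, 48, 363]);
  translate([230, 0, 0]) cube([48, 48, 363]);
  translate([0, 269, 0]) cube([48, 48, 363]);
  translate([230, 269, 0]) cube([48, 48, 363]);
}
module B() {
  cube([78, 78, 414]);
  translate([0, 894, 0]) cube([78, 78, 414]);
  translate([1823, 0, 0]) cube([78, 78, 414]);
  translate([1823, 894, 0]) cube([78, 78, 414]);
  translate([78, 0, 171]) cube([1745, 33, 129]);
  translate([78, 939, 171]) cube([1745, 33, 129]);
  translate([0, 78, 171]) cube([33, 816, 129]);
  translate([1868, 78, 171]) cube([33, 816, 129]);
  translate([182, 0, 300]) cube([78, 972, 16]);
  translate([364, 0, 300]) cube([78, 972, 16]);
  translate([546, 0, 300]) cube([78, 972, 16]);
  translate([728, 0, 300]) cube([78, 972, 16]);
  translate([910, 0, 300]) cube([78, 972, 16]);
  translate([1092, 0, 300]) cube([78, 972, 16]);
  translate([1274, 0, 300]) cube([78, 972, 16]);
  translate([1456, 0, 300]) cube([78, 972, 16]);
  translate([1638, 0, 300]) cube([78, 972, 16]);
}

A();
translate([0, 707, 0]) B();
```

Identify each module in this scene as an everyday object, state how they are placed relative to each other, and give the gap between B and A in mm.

The bed frame's nearest face is 390 mm from the stool's +y face.

A is a stool. B is a bed frame. The bed frame is on the floor beside the stool on its +y side. The gap between the bed frame and the stool is 390 mm.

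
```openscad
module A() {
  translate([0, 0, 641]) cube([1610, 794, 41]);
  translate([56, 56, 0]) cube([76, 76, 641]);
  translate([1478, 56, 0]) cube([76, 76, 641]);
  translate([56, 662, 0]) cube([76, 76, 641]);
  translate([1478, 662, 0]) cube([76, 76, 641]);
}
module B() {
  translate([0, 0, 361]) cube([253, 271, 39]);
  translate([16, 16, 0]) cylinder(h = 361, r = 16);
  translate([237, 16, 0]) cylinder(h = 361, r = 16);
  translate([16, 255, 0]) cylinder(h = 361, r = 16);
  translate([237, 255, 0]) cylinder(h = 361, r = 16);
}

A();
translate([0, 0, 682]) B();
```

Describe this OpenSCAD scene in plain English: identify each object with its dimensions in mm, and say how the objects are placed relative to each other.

A is a table with a 1610×794 mm rectangular top, 41 mm thick, top surface at z = 682 mm, supported by four 76×76 mm square legs, each inset 56 mm from the nearest pair of top edges, running from the floor.

B is a four-legged stool. The seat is a 253×271×39 mm slab whose top surface is at z = 400 mm; four round legs, each 32 mm in diameter, run from the floor (z = 0) to the underside of the seat, each leg's axis is inset half a diameter from the nearest pair of seat edges (so the leg's bounding box is flush with the corner).

The stool is on top of the table.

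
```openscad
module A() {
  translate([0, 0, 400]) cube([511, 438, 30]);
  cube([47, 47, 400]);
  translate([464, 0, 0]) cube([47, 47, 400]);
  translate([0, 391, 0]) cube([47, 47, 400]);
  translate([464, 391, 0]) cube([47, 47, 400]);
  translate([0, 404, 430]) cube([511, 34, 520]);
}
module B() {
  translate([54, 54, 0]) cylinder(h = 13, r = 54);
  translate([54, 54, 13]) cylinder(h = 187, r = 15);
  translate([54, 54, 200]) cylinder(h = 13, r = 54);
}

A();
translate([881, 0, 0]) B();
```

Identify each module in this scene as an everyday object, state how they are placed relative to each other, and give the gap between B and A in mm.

The spool's nearest face is 370 mm from the chair's +x face.

A is a chair. B is a spool. The spool is on the floor beside the chair on its +x side. The gap between the spool and the chair is 370 mm.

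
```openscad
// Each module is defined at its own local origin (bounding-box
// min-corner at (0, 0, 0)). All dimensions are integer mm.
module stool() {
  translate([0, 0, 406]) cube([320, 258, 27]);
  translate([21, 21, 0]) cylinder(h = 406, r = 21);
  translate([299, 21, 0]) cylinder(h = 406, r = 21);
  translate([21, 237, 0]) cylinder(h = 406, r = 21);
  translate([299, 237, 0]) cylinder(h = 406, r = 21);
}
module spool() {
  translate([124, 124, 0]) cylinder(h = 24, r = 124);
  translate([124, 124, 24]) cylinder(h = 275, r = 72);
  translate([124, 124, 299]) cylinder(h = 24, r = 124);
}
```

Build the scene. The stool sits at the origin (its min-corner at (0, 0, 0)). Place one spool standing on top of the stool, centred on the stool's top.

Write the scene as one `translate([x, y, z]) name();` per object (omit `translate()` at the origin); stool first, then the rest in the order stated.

stool();
translate([36, 5, 433]) spool();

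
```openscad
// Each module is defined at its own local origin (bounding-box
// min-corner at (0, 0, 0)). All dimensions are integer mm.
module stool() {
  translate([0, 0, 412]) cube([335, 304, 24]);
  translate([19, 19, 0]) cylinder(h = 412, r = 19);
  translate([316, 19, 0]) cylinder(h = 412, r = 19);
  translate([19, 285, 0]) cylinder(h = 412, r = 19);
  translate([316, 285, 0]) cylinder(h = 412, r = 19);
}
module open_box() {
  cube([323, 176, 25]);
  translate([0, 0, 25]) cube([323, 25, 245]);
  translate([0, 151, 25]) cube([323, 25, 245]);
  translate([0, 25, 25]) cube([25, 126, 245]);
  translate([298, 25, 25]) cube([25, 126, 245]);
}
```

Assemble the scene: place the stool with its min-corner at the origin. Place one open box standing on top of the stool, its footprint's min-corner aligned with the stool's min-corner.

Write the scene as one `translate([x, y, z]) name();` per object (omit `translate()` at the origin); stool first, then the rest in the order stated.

stool();
translate([0, 0, 436]) open_box();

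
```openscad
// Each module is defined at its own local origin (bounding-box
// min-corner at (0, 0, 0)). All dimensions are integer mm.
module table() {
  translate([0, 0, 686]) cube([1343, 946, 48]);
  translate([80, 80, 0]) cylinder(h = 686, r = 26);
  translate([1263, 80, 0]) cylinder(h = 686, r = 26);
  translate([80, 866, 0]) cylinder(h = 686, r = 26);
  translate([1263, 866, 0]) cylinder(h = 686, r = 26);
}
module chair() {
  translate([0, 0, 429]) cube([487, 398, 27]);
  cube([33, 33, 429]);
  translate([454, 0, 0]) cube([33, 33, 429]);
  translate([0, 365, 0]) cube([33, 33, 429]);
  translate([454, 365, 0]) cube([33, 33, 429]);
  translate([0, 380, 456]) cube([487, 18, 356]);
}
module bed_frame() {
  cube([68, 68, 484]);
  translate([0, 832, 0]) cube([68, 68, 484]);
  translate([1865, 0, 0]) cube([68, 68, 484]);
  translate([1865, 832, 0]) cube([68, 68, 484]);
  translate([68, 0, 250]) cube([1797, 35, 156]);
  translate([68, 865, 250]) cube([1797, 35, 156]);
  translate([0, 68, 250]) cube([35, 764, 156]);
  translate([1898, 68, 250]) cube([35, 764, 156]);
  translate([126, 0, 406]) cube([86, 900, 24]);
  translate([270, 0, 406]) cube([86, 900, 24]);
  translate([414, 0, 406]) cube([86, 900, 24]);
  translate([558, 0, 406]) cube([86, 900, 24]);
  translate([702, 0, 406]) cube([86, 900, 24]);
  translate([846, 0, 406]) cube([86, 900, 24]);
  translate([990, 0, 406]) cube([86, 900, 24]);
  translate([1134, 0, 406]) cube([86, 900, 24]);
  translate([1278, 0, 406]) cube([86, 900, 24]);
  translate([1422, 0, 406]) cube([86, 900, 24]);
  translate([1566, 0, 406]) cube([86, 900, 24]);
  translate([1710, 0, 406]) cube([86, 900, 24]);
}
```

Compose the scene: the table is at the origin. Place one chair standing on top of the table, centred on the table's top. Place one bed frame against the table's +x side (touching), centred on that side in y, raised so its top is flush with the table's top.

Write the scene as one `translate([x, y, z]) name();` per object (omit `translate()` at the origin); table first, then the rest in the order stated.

table();
translate([428, 274, 734]) chair();
translate([1343, 23, 250]) bed_frame();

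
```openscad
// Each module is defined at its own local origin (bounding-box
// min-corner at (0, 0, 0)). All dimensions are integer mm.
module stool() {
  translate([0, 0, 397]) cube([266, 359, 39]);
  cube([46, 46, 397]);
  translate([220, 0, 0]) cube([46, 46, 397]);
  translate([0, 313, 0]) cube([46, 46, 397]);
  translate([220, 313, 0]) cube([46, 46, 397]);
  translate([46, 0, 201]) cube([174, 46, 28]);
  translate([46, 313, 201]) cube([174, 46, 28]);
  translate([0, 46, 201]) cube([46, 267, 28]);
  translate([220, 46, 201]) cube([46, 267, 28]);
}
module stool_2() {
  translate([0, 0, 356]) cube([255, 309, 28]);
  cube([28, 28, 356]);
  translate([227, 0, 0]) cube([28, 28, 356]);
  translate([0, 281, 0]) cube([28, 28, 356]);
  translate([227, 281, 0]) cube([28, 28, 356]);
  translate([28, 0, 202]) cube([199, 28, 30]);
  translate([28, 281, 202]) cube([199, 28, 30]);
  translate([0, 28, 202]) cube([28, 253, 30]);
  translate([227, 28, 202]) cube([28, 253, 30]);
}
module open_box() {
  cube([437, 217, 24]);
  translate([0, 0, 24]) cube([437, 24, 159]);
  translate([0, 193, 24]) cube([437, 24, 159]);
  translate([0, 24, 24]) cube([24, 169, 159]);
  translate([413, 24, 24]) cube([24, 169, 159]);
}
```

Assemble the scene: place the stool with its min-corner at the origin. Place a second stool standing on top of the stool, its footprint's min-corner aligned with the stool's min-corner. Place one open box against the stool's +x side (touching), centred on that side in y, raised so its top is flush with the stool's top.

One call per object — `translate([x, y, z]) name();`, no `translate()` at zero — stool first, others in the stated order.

stool();
translate([0, 0, 436]) stool_2();
translate([266, 71, 253]) open_box();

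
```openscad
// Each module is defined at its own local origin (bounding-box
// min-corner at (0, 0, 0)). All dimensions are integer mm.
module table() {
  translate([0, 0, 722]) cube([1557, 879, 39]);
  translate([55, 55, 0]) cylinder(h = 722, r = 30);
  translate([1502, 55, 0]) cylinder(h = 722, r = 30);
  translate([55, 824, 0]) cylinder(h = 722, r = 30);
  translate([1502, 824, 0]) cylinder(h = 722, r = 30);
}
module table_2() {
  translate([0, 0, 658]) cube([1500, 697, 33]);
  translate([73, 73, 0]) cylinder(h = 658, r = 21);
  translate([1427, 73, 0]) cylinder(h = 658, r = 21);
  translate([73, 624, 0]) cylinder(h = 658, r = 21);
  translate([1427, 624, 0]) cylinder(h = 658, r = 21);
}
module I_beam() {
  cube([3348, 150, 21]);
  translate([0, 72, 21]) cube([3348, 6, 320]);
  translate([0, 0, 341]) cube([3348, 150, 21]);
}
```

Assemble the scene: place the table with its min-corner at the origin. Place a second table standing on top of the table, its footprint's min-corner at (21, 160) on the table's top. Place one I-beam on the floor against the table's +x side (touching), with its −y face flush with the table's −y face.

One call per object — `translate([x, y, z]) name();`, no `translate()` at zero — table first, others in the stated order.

table();
translate([21, 160, 761]) table_2();
translate([1557, 0, 0]) I_beam();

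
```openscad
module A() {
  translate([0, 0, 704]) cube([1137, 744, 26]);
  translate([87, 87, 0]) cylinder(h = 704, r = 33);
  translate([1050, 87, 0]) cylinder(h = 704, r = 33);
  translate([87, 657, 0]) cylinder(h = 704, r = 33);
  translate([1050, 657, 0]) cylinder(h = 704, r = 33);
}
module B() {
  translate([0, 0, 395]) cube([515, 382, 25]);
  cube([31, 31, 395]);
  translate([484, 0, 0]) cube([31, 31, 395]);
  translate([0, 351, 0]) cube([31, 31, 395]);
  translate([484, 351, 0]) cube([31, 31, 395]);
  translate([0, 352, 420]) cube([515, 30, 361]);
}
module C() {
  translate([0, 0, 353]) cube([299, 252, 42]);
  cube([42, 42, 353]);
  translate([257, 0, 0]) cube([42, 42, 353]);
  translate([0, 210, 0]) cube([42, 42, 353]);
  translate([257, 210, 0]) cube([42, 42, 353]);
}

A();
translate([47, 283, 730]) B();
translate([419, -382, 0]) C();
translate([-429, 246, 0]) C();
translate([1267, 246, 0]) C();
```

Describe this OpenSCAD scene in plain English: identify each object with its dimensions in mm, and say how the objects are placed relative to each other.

A is a rectangular dining table. The top is 1137×744×26 mm with its upper surface at z = 730 mm. It stands on four round legs of 66 mm diameter, each leg's bounding box inset 54 mm from the nearest pair of top edges, running from the floor to the underside of the top.

B is a chair. The seat is a 515×382×25 mm slab with its top at z = 420 mm, on four 31×31 mm corner legs (flush with the seat edges, standing on z = 0). A flat backrest 30 mm thick, 361 mm tall, spans the full seat width and rises from the seat top along its +y edge, rear face flush with the rear of the seat.

C is a four-legged stool. The seat is 299×252 mm, 42 mm thick, top at z = 395 mm. It stands on four square legs, each 42×42 mm in cross-section, from z = 0 to the seat underside, each flush with a corner of the seat.

The chair is on top of the table. Three stools sit around the table at the −y, −x, +x sides.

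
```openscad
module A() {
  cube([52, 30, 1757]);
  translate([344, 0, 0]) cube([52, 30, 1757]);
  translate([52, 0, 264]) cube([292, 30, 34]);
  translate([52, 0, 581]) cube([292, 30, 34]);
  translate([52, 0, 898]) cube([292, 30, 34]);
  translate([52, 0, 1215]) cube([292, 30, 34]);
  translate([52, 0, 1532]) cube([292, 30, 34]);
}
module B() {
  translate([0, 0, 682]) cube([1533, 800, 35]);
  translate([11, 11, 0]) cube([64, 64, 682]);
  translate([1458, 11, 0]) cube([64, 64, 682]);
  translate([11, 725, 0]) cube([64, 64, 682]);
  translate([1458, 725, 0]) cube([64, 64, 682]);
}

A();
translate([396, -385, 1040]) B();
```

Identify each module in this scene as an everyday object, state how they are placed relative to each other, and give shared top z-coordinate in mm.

Both tops at z = 1757 mm.

A is a ladder. B is a table. The table is beside the ladder with their tops flush at z = 1757. The shared top z-coordinate is 1757 mm.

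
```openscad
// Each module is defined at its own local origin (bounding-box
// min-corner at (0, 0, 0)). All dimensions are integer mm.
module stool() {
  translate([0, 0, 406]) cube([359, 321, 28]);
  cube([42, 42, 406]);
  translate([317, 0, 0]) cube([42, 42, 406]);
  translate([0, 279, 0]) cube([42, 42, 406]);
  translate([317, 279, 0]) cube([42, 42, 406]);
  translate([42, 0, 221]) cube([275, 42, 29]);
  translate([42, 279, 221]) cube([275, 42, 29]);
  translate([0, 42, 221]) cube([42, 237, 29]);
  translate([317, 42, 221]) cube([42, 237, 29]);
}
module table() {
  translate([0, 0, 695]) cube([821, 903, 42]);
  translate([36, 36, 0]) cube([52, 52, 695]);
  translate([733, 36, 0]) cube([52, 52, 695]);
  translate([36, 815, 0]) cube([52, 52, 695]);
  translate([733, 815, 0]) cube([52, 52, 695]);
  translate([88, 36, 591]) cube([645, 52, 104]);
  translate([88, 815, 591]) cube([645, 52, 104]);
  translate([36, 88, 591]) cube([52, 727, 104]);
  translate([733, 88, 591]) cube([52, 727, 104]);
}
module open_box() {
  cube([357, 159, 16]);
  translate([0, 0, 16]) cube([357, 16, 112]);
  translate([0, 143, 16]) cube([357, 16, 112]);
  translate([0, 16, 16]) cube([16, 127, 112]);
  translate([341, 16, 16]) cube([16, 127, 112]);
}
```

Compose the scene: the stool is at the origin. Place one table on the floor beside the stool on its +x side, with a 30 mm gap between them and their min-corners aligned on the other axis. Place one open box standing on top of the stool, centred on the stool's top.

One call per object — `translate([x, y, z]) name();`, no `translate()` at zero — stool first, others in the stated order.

stool();
translate([389, 0, 0]) table();
translate([1, 81, 434]) open_box();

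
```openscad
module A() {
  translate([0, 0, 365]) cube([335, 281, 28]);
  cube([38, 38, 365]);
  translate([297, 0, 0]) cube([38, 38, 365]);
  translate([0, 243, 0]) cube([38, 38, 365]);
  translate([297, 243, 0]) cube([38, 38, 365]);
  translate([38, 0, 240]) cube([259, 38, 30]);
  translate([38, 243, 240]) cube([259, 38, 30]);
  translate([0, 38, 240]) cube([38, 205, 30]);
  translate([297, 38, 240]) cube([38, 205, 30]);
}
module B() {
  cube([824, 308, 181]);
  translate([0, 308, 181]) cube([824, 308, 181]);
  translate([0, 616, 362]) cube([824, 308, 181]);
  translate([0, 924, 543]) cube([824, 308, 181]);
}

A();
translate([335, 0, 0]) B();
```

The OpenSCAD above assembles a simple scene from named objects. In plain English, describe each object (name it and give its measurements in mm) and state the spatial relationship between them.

A is a four-legged stool. The seat is 335×281 mm, 28 mm thick, top at z = 393 mm. It stands on four square legs, each 38×38 mm in cross-section, from z = 0 to the seat underside, each flush with a corner of the seat. Four stretchers, 38 mm wide and 30 mm tall, connect adjacent legs with their undersides at z = 240 mm, each running between the inner faces of the legs it joins and aligned with the legs' outer faces on the other axis.

B is a run of 4 identical solid stair steps. Each tread is 824×308 mm and each step block is 181 mm high. Step 1 rests on the floor; step k is offset from step 1 by (k−1)×308 mm in y and (k−1)×181 mm in z.

The staircase is against the stool's +x side, with their −y faces flush.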